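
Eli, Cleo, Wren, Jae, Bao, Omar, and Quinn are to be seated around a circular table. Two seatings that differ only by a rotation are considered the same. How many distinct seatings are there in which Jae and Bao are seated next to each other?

Treat {Jae, Bao} as one unit (2 internal orders) and seat the resulting 6 units around the table: (5)! circular arrangements.
So 2 × (5)! = 2 × 120 = 240.

240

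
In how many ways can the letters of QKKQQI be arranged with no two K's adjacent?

40

Total arrangements of QKKQQI: 6!/(3!·2!) = 60.
If the two K's are adjacent, glue them into one block, leaving 5 items to arrange: (5)!/(3!) = 20 ways.
Subtracting, 60 − 20 = 40 arrangements keep the K's apart.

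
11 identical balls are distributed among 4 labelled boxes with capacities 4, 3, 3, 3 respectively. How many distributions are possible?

10

By stars and bars, unrestricted non-negative solutions to x_1+…+x_4 = 11 number C(11+3,3) = 364.
Subtract solutions that violate a single cap (substitute x_i' = x_i − (cap_i+1)): x_1 ≥ 5 gives C(9,3) = 84; x_2 ≥ 4 gives C(10,3) = 120; x_3 ≥ 4 gives C(10,3) = 120; x_4 ≥ 4 gives C(10,3) = 120. Together 444.
Add back pairs where two caps are both exceeded: 10 + 10 + 10 + 20 + 20 + 20 = 90.
By inclusion–exclusion the count is 364 − 444 + 90 = 10.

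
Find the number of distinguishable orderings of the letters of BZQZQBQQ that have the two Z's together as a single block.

Treat the 2 copies of Z as a single block. The multiset to arrange is then {ZZ, B, B, Q, Q, Q, Q}, 7 items in all.
That gives (7)!/(4!·2!) = 105 arrangements.

105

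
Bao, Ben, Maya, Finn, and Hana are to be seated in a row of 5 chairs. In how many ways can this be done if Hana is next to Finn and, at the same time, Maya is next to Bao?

24

Treat {Hana,Finn} as one block (2 orders) and {Maya,Bao} as another (2 orders).
That leaves 3 units to arrange: 2 × 2 × 3! = 4 × 6 = 24.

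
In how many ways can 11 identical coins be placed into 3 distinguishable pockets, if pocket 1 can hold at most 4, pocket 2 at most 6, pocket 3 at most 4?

10

By stars and bars, unrestricted non-negative solutions to x_1+…+x_3 = 11 number C(11+2,2) = 78.
Subtract solutions that violate a single cap (substitute x_i' = x_i − (cap_i+1)): x_1 ≥ 5 gives C(8,2) = 28; x_2 ≥ 7 gives C(6,2) = 15; x_3 ≥ 5 gives C(8,2) = 28. Together 71.
Add back pairs where two caps are both exceeded: 0 + 3 + 0 = 3.
By inclusion–exclusion the count is 78 − 71 + 3 = 10.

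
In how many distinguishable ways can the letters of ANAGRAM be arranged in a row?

840

ANAGRAM has 7 letters with A appearing 3 times.
The number of distinct arrangements is 7!/(3!) = 5040/6 = 840.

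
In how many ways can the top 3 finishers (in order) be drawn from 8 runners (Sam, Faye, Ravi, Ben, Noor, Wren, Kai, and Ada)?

This is an ordered selection of 3 from 8: P(8,3).
That gives 8 × 7 × 6 = 336.

336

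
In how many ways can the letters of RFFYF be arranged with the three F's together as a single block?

6

Treat the 3 copies of F as a single block. The multiset to arrange is then {FFF, R, Y}, 3 items in all.
All 3 items are distinct, so there are (3)! = 6 arrangements.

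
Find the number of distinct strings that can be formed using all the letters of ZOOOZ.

10

Letter multiplicities in ZOOOZ: O×3, Z×2.
Dividing 5! = 120 by 3!·2! = 12 for the repeated letters gives 10.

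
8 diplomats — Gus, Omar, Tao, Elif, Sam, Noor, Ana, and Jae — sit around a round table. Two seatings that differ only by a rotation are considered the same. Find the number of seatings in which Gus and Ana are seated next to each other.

Treat {Gus, Ana} as one unit (2 internal orders) and seat the resulting 7 units around the table: (6)! circular arrangements.
So 2 × (6)! = 2 × 720 = 1440.

1440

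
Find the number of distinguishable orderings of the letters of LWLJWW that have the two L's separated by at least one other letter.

40

Total arrangements of LWLJWW: 6!/(3!·2!) = 60.
Arrangements with the L's together: treat LL as one letter, giving (5)!/(3!) = 20.
Subtracting, 60 − 20 = 40 arrangements keep the L's apart.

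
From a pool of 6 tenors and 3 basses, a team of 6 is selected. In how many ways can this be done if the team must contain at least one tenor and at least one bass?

83

Unrestricted: C(9,6) = 84 ways to pick any 6 of the 9.
Selections missing a whole group: no tenors → C(3,6) = 0; no basses → C(6,6) = 1.
Both groups omitted at once is impossible, so 84 − 1 = 83.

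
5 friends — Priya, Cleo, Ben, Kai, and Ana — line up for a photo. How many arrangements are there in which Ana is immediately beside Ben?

Treat {Ana, Ben} as a single unit. There are 4 units to order, and the pair itself can be ordered 2 ways.
So the count is 2·(4)! = 48.

48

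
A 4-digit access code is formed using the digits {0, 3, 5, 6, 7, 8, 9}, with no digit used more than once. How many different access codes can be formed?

840

With no repetition, fill the 4 digits in order: 7 choices, then 6, down to 4.
That product is 7 × 6 × 5 × 4 = 840.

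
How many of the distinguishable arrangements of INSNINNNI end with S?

With the last slot taken by S, it remains to arrange the other 8 letters (INNINNNI).
Those 8 letters have I appearing 3 times and N appearing 5 times, giving (8)!/(5!·3!) = 56.

56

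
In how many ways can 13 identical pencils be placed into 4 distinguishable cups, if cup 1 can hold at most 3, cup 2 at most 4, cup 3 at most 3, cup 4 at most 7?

Without the upper bounds there are C(16,3) = 560 ways to split 13 among 4 cups.
Subtract solutions that violate a single cap (substitute x_i' = x_i − (cap_i+1)): x_1 ≥ 4 gives C(12,3) = 220; x_2 ≥ 5 gives C(11,3) = 165; x_3 ≥ 4 gives C(12,3) = 220; x_4 ≥ 8 gives C(8,3) = 56. Together 661.
Add back pairs where two caps are both exceeded: 35 + 56 + 4 + 35 + 1 + 4 = 135.
Subtract triples: 1 + 0 + 0 + 0 = 1.
By inclusion–exclusion the count is 560 − 661 + 135 − 1 = 33.

33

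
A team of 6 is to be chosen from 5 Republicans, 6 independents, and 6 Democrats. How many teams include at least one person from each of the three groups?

Unrestricted: C(17,6) = 12376 ways to pick any 6 of the 17.
Selections missing a whole group: no Republicans → C(12,6) = 924; no independents → C(11,6) = 462; no Democrats → C(11,6) = 462.
Add back selections omitting two groups (i.e. drawn from a single group): C(5,6) + C(6,6) + C(6,6) = 2.
By inclusion–exclusion: 12376 − 1848 + 2 = 10530.

10530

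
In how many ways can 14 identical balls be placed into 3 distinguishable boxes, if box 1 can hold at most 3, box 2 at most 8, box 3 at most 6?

Ignoring the caps, the number of non-negative solutions to x_1+…+x_3 = 14 is C(16,2) = 120.
Subtract solutions that violate a single cap (substitute x_i' = x_i − (cap_i+1)): x_1 ≥ 4 gives C(12,2) = 66; x_2 ≥ 9 gives C(7,2) = 21; x_3 ≥ 7 gives C(9,2) = 36. Together 123.
Add back pairs where two caps are both exceeded: 3 + 10 + 0 = 13.
By inclusion–exclusion the count is 120 − 123 + 13 = 10.

10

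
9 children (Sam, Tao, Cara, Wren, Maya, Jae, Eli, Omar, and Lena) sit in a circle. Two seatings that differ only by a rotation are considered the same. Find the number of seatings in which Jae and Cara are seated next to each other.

Glue Jae and Cara into a block (2 internal orders). Seating 8 units around a circle gives (7)! arrangements.
So 2 × (7)! = 2 × 5040 = 10080.

10080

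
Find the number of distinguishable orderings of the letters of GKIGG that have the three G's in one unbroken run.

Treat the 3 copies of G as a single block. The multiset to arrange is then {GGG, I, K}, 3 items in all.
All 3 items are distinct, so there are (3)! = 6 arrangements.

6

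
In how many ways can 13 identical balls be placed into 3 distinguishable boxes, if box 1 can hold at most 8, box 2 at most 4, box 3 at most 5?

By stars and bars, unrestricted non-negative solutions to x_1+…+x_3 = 13 number C(13+2,2) = 105.
Subtract solutions that violate a single cap (substitute x_i' = x_i − (cap_i+1)): x_1 ≥ 9 gives C(6,2) = 15; x_2 ≥ 5 gives C(10,2) = 45; x_3 ≥ 6 gives C(9,2) = 36. Together 96.
Add back pairs where two caps are both exceeded: 0 + 0 + 6 = 6.
By inclusion–exclusion the count is 105 − 96 + 6 = 15.

15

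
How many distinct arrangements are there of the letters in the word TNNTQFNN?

840

The 8 letters of TNNTQFNN have repeats: N appearing 4 times and T appearing twice.
The number of distinct arrangements is 8!/(4!·2!) = 40320/48 = 840.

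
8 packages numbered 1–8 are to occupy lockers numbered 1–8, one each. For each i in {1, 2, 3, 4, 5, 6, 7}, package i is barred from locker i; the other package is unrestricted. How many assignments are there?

16687

Let Aᵢ (for 1 ≤ i ≤ 7) be the placements that put package i in its forbidden locker. Any j of these fix j positions, leaving (8−j)! ways to fill the rest, and there are C(7,j) ways to pick which j.
By inclusion–exclusion, the number of valid placements is Σ_{j=0}^{7} (−1)^j C(7,j)·(8−j)!.
Computing: 40320 − 35280 + 15120 − 4200 + 840 − 126 + 14 − 1 = 16687.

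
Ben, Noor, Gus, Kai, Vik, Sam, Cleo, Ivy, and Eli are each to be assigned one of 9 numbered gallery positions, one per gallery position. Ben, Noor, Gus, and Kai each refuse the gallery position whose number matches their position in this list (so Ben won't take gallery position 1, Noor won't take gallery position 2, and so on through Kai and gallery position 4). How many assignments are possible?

Let Aᵢ (for 1 ≤ i ≤ 4) be the placements that put person i in their forbidden gallery position. Any j of these fix j positions, leaving (9−j)! ways to fill the rest, and there are C(4,j) ways to pick which j.
By inclusion–exclusion, the number of valid placements is Σ_{j=0}^{4} (−1)^j C(4,j)·(9−j)!.
Computing: 362880 − 161280 + 30240 − 2880 + 120 = 229080.

229080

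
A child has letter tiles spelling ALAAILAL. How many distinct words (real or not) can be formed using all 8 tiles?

280

ALAAILAL has 8 letters with A appearing 4 times and L appearing 3 times.
Dividing 8! = 40320 by 4!·3! = 144 for the repeated letters gives 280.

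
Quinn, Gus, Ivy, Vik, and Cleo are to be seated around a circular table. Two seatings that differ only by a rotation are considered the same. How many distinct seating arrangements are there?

Seat Quinn anywhere (absorbing the rotational symmetry), then permute the other 4: (4)! = 24.

24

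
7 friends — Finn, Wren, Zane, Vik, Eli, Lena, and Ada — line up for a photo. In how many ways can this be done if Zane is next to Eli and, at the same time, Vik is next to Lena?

480

Treat {Zane,Eli} as one block (2 orders) and {Vik,Lena} as another (2 orders).
That leaves 5 units to arrange: 2 × 2 × 5! = 4 × 120 = 480.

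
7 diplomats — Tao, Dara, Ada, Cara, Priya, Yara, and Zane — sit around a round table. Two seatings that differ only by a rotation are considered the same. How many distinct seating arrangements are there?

Around a circle, 7 distinct people have 7!/7 = (6)! = 720 rotationally distinct seatings.

720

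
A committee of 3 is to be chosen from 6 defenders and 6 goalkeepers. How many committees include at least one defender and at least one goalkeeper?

180

With no constraint there are C(12,3) = 220 possible selections.
Selections missing a whole group: no defenders → C(6,3) = 20; no goalkeepers → C(6,3) = 20.
Both groups omitted at once is impossible, so 220 − 40 = 180.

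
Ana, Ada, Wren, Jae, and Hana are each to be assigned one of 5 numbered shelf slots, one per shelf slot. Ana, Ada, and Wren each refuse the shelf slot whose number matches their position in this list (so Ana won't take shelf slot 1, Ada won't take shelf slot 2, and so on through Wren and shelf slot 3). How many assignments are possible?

Let Aᵢ (for i ∈ {1, 2, 3}) be the placements that put person i in their forbidden shelf slot. Any j of these fix j positions, leaving (5−j)! ways to fill the rest, and there are C(3,j) ways to pick which j.
By inclusion–exclusion, the number of valid placements is Σ_{j=0}^{3} (−1)^j C(3,j)·(5−j)!.
Computing: 120 − 72 + 18 − 2 = 64.

64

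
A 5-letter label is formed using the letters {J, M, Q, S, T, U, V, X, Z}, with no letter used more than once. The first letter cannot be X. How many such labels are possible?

13440

The first letter has 9−1 = 8 choices (anything except X).
The remaining 4 letters are filled from the other 8 symbols without repetition: 8 × 7 × 6 × 5 = 1680.
Total: 8 × 1680 = 13440.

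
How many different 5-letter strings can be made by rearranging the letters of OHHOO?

OHHOO has 5 letters with H appearing twice and O appearing 3 times.
The number of distinct arrangements is 5!/(3!·2!) = 120/12 = 10.

10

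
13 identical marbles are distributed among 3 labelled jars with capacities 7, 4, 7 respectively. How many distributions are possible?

20

Without the upper bounds there are C(15,2) = 105 ways to split 13 among 3 jars.
Subtract solutions that violate a single cap (substitute x_i' = x_i − (cap_i+1)): x_1 ≥ 8 gives C(7,2) = 21; x_2 ≥ 5 gives C(10,2) = 45; x_3 ≥ 8 gives C(7,2) = 21. Together 87.
Add back pairs where two caps are both exceeded: 1 + 0 + 1 = 2.
By inclusion–exclusion the count is 105 − 87 + 2 = 20.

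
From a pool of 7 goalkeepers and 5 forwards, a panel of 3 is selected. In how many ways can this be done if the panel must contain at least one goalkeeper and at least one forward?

With no constraint there are C(12,3) = 220 possible selections.
Selections missing a whole group: no goalkeepers → C(5,3) = 10; no forwards → C(7,3) = 35.
Both groups omitted at once is impossible, so 220 − 45 = 175.

175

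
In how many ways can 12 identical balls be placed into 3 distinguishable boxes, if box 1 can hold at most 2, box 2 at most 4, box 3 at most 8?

Without the upper bounds there are C(14,2) = 91 ways to split 12 among 3 boxes.
Subtract solutions that violate a single cap (substitute x_i' = x_i − (cap_i+1)): x_1 ≥ 3 gives C(11,2) = 55; x_2 ≥ 5 gives C(9,2) = 36; x_3 ≥ 9 gives C(5,2) = 10. Together 101.
Add back pairs where two caps are both exceeded: 15 + 1 + 0 = 16.
By inclusion–exclusion the count is 91 − 101 + 16 = 6.

6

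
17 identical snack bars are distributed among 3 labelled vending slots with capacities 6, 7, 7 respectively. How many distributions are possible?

10

Without the upper bounds there are C(19,2) = 171 ways to split 17 among 3 vending slots.
Subtract solutions that violate a single cap (substitute x_i' = x_i − (cap_i+1)): x_1 ≥ 7 gives C(12,2) = 66; x_2 ≥ 8 gives C(11,2) = 55; x_3 ≥ 8 gives C(11,2) = 55. Together 176.
Add back pairs where two caps are both exceeded: 6 + 6 + 3 = 15.
By inclusion–exclusion the count is 171 − 176 + 15 = 10.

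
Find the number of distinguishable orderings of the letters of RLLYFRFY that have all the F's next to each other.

630

Treat the 2 copies of F as a single block. The multiset to arrange is then {FF, L, L, R, R, Y, Y}, 7 items in all.
That gives (7)!/(2!·2!·2!) = 630 arrangements.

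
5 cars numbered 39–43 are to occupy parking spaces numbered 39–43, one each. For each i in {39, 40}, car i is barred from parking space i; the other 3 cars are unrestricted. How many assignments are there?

Let Aᵢ (for i ∈ {39, 40}) be the placements that put car i in its forbidden parking space. Any j of these fix j positions, leaving (5−j)! ways to fill the rest, and there are C(2,j) ways to pick which j.
By inclusion–exclusion, the number of valid placements is Σ_{j=0}^{2} (−1)^j C(2,j)·(5−j)!.
Computing: 120 − 48 + 6 = 78.

78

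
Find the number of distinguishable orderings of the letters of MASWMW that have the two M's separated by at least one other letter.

There are 6!/(2!·2!) = 180 arrangements of MASWMW in total.
If the two M's are adjacent, glue them into one block, leaving 5 items to arrange: (5)!/(2!) = 60 ways.
Hence 180 − 60 = 120.

120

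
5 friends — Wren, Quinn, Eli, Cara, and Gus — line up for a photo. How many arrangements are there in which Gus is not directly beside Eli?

There are 5! = 120 arrangements in all. If Gus and Eli are adjacent, merging them into one block gives 2·(4)! = 48 arrangements.
Complementary counting: 120 − 48 = 72.

72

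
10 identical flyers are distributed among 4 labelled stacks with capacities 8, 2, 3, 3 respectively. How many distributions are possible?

Without the upper bounds there are C(13,3) = 286 ways to split 10 among 4 stacks.
Subtract solutions that violate a single cap (substitute x_i' = x_i − (cap_i+1)): x_1 ≥ 9 gives C(4,3) = 4; x_2 ≥ 3 gives C(10,3) = 120; x_3 ≥ 4 gives C(9,3) = 84; x_4 ≥ 4 gives C(9,3) = 84. Together 292.
Add back pairs where two caps are both exceeded: 0 + 0 + 0 + 20 + 20 + 10 = 50.
By inclusion–exclusion the count is 286 − 292 + 50 = 44.

44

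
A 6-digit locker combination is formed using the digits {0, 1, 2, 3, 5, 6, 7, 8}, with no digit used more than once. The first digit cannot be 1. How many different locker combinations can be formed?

17640

The first digit has 8−1 = 7 choices (anything except 1).
The remaining 5 digits are filled from the other 7 symbols without repetition: 7 × 6 × 5 × 4 × 3 = 2520.
Total: 7 × 2520 = 17640.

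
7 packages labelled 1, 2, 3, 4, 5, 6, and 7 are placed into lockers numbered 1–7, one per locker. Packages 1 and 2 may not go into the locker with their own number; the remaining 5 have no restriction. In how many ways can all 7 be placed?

Let Aᵢ (for i ∈ {1, 2}) be the placements that put package i in its forbidden locker. Any j of these fix j positions, leaving (7−j)! ways to fill the rest, and there are C(2,j) ways to pick which j.
By inclusion–exclusion, the number of valid placements is Σ_{j=0}^{2} (−1)^j C(2,j)·(7−j)!.
Computing: 5040 − 1440 + 120 = 3720.

3720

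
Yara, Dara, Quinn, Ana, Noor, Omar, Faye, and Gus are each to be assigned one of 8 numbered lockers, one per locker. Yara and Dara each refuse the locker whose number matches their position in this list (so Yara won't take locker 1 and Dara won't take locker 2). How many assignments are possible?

Let Aᵢ (for i ∈ {1, 2}) be the placements that put person i in their forbidden locker. Any j of these fix j positions, leaving (8−j)! ways to fill the rest, and there are C(2,j) ways to pick which j.
By inclusion–exclusion, the number of valid placements is Σ_{j=0}^{2} (−1)^j C(2,j)·(8−j)!.
Computing: 40320 − 10080 + 720 = 30960.

30960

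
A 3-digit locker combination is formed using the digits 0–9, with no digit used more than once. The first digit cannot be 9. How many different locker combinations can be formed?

The first digit has 10−1 = 9 choices (anything except 9).
The remaining 2 digits are filled from the other 9 symbols without repetition: 9 × 8 = 72.
Total: 9 × 72 = 648.

648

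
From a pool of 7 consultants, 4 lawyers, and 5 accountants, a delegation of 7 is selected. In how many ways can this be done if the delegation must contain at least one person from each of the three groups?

With no constraint there are C(16,7) = 11440 possible selections.
Subtract selections that omit an entire group: no consultants → C(9,7) = 36; no lawyers → C(12,7) = 792; no accountants → C(11,7) = 330.
Add back selections omitting two groups (i.e. drawn from a single group): C(7,7) + C(4,7) + C(5,7) = 1.
By inclusion–exclusion: 11440 − 1158 + 1 = 10283.

10283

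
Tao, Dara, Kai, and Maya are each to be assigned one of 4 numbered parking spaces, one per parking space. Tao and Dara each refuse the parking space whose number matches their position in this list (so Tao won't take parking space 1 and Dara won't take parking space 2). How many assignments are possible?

14

Let Aᵢ (for i ∈ {1, 2}) be the placements that put person i in their forbidden parking space. Any j of these fix j positions, leaving (4−j)! ways to fill the rest, and there are C(2,j) ways to pick which j.
By inclusion–exclusion, the number of valid placements is Σ_{j=0}^{2} (−1)^j C(2,j)·(4−j)!.
Computing: 24 − 12 + 2 = 14.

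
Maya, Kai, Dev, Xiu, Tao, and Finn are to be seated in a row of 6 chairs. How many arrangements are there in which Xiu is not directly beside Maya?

480

Of the 6! = 720 arrangements, those with Xiu and Maya adjacent number 2 × 5! = 240 (treat the pair as a block with 2 internal orders).
So 720 − 240 = 480 arrangements keep them apart.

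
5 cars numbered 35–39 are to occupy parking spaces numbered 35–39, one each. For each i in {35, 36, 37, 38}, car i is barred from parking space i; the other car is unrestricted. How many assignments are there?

53

Let Aᵢ (for 35 ≤ i ≤ 38) be the placements that put car i in its forbidden parking space. Any j of these fix j positions, leaving (5−j)! ways to fill the rest, and there are C(4,j) ways to pick which j.
By inclusion–exclusion, the number of valid placements is Σ_{j=0}^{4} (−1)^j C(4,j)·(5−j)!.
Computing: 120 − 96 + 36 − 8 + 1 = 53.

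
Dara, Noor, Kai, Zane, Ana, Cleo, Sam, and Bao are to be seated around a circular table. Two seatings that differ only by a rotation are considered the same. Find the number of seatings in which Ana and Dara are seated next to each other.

Treat {Ana, Dara} as one unit (2 internal orders) and seat the resulting 7 units around the table: (6)! circular arrangements.
So 2 × (6)! = 2 × 720 = 1440.

1440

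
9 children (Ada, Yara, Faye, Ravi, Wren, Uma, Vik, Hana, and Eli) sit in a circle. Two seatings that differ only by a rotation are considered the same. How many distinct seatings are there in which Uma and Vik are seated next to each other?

10080

Treat {Uma, Vik} as one unit (2 internal orders) and seat the resulting 8 units around the table: (7)! circular arrangements.
So 2 × (7)! = 2 × 5040 = 10080.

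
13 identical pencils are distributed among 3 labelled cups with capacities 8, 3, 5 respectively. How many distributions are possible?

Ignoring the caps, the number of non-negative solutions to x_1+…+x_3 = 13 is C(15,2) = 105.
Subtract solutions that violate a single cap (substitute x_i' = x_i − (cap_i+1)): x_1 ≥ 9 gives C(6,2) = 15; x_2 ≥ 4 gives C(11,2) = 55; x_3 ≥ 6 gives C(9,2) = 36. Together 106.
Add back pairs where two caps are both exceeded: 1 + 0 + 10 = 11.
By inclusion–exclusion the count is 105 − 106 + 11 = 10.

10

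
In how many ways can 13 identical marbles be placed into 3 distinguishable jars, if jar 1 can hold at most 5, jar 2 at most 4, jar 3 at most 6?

By stars and bars, unrestricted non-negative solutions to x_1+…+x_3 = 13 number C(13+2,2) = 105.
Subtract solutions that violate a single cap (substitute x_i' = x_i − (cap_i+1)): x_1 ≥ 6 gives C(9,2) = 36; x_2 ≥ 5 gives C(10,2) = 45; x_3 ≥ 7 gives C(8,2) = 28. Together 109.
Add back pairs where two caps are both exceeded: 6 + 1 + 3 = 10.
By inclusion–exclusion the count is 105 − 109 + 10 = 6.

6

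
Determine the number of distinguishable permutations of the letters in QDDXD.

Letter multiplicities in QDDXD: D×3, Q×1, X×1.
Dividing 5! = 120 by 3! = 6 for the repeated letters gives 20.

20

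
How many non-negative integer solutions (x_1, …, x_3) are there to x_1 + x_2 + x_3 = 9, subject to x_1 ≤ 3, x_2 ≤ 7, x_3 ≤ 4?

Without the upper bounds there are C(11,2) = 55 ways to split 9 among 3 variables.
Subtract solutions that violate a single cap (substitute x_i' = x_i − (cap_i+1)): x_1 ≥ 4 gives C(7,2) = 21; x_2 ≥ 8 gives C(3,2) = 3; x_3 ≥ 5 gives C(6,2) = 15. Together 39.
Add back pairs where two caps are both exceeded: 0 + 1 + 0 = 1.
By inclusion–exclusion the count is 55 − 39 + 1 = 17.

17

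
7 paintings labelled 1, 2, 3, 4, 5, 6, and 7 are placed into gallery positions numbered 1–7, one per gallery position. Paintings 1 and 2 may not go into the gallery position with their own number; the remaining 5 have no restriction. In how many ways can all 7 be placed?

3720

Let Aᵢ (for i ∈ {1, 2}) be the placements that put painting i in its forbidden gallery position. Any j of these fix j positions, leaving (7−j)! ways to fill the rest, and there are C(2,j) ways to pick which j.
By inclusion–exclusion, the number of valid placements is Σ_{j=0}^{2} (−1)^j C(2,j)·(7−j)!.
Computing: 5040 − 1440 + 120 = 3720.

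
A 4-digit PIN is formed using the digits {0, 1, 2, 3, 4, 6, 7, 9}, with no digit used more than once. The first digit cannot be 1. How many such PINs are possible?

The first digit has 8−1 = 7 choices (anything except 1).
The remaining 3 digits are filled from the other 7 symbols without repetition: 7 × 6 × 5 = 210.
Total: 7 × 210 = 1470.

1470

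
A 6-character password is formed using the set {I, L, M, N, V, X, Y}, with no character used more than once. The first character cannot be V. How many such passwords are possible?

The first character has 7−1 = 6 choices (anything except V).
The remaining 5 characters are filled from the other 6 symbols without repetition: 6 × 5 × 4 × 3 × 2 = 720.
Total: 6 × 720 = 4320.

4320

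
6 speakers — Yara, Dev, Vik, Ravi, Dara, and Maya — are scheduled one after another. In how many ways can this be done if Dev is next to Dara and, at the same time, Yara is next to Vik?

96

Treat {Dev,Dara} as one block (2 orders) and {Yara,Vik} as another (2 orders).
That leaves 4 units to arrange: 2 × 2 × 4! = 4 × 24 = 96.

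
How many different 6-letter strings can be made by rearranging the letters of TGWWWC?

Letter multiplicities in TGWWWC: C×1, G×1, T×1, W×3.
The number of distinct arrangements is 6!/(3!) = 720/6 = 120.

120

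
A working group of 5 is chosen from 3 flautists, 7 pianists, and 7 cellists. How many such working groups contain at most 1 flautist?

5005

Split by how many flautists are chosen (0 through 1).
Sum: C(3,0)·C(14,5) + C(3,1)·C(14,4) = 2002 + 3003 = 5005.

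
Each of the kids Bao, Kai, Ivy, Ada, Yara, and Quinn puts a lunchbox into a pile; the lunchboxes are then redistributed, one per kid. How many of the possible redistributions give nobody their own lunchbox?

Let Aᵢ be the assignments in which kid i gets their own lunchbox. We want the size of the complement of A₁∪…∪A_6.
By inclusion–exclusion this is Σ_{j=0}^{6} (−1)^j C(6,j)·(6−j)!.
Computing: 720 − 720 + 360 − 120 + 30 − 6 + 1 = 265.

265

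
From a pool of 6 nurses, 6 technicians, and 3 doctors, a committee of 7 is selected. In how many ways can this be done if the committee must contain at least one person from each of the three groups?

5571

With no constraint there are C(15,7) = 6435 possible selections.
Selections missing a whole group: no nurses → C(9,7) = 36; no technicians → C(9,7) = 36; no doctors → C(12,7) = 792.
Add back selections omitting two groups (i.e. drawn from a single group): C(6,7) + C(6,7) + C(3,7) = 0.
By inclusion–exclusion: 6435 − 864 + 0 = 5571.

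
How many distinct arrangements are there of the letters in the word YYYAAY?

15

Letter multiplicities in YYYAAY: A×2, Y×4.
Dividing 6! = 720 by 4!·2! = 48 for the repeated letters gives 15.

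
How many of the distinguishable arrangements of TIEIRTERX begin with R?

Fix R in the first position and arrange the remaining 8 letters.
Those 8 letters have E appearing twice, I appearing twice, and T appearing twice, giving (8)!/(2!·2!·2!) = 5040.

5040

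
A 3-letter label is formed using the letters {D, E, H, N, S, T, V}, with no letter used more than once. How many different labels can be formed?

210

Choose and order 3 of the 7 symbols: the first letter has 7 options, the next 6, then 5.
7 × 6 × 5 = 210.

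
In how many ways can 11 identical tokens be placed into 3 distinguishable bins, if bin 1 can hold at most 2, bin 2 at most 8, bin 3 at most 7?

Ignoring the caps, the number of non-negative solutions to x_1+…+x_3 = 11 is C(13,2) = 78.
Subtract solutions that violate a single cap (substitute x_i' = x_i − (cap_i+1)): x_1 ≥ 3 gives C(10,2) = 45; x_2 ≥ 9 gives C(4,2) = 6; x_3 ≥ 8 gives C(5,2) = 10. Together 61.
Add back pairs where two caps are both exceeded: 0 + 1 + 0 = 1.
By inclusion–exclusion the count is 78 − 61 + 1 = 18.

18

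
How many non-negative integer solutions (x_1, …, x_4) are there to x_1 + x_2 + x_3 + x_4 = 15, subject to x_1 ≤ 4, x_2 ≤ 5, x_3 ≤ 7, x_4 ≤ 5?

78

Ignoring the caps, the number of non-negative solutions to x_1+…+x_4 = 15 is C(18,3) = 816.
Subtract solutions that violate a single cap (substitute x_i' = x_i − (cap_i+1)): x_1 ≥ 5 gives C(13,3) = 286; x_2 ≥ 6 gives C(12,3) = 220; x_3 ≥ 8 gives C(10,3) = 120; x_4 ≥ 6 gives C(12,3) = 220. Together 846.
Add back pairs where two caps are both exceeded: 35 + 10 + 35 + 4 + 20 + 4 = 108.
By inclusion–exclusion the count is 816 − 846 + 108 = 78.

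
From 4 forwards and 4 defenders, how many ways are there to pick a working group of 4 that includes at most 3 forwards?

Split by how many forwards are chosen (0 through 3).
Sum: C(4,0)·C(4,4) + C(4,1)·C(4,3) + C(4,2)·C(4,2) + C(4,3)·C(4,1) = 1 + 16 + 36 + 16 = 69.

69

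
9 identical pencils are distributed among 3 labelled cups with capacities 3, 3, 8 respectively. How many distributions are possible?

15

Ignoring the caps, the number of non-negative solutions to x_1+…+x_3 = 9 is C(11,2) = 55.
Subtract solutions that violate a single cap (substitute x_i' = x_i − (cap_i+1)): x_1 ≥ 4 gives C(7,2) = 21; x_2 ≥ 4 gives C(7,2) = 21; x_3 ≥ 9 gives C(2,2) = 1. Together 43.
Add back pairs where two caps are both exceeded: 3 + 0 + 0 = 3.
By inclusion–exclusion the count is 55 − 43 + 3 = 15.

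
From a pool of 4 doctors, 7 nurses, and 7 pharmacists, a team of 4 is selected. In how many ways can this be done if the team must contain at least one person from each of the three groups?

Total 4-person selections from all 18: C(18,4) = 3060.
Subtract selections that omit an entire group: no doctors → C(14,4) = 1001; no nurses → C(11,4) = 330; no pharmacists → C(11,4) = 330.
Add back selections omitting two groups (i.e. drawn from a single group): C(4,4) + C(7,4) + C(7,4) = 71.
By inclusion–exclusion: 3060 − 1661 + 71 = 1470.

1470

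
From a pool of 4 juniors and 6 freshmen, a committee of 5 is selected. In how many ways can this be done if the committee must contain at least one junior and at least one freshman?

246

With no constraint there are C(10,5) = 252 possible selections.
Subtract selections that omit an entire group: no juniors → C(6,5) = 6; no freshmen → C(4,5) = 0.
Both groups omitted at once is impossible, so 252 − 6 = 246.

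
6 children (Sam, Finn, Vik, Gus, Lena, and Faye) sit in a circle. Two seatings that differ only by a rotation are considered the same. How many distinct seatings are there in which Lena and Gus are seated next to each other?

48

Glue Lena and Gus into a block (2 internal orders). Seating 5 units around a circle gives (4)! arrangements.
So 2 × (4)! = 2 × 24 = 48.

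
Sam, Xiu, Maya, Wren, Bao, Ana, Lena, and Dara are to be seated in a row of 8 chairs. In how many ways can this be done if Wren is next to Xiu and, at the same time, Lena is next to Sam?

2880

Treat {Wren,Xiu} as one block (2 orders) and {Lena,Sam} as another (2 orders).
That leaves 6 units to arrange: 2 × 2 × 6! = 4 × 720 = 2880.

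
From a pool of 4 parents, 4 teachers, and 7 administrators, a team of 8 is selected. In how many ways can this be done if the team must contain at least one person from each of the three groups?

Total 8-person selections from all 15: C(15,8) = 6435.
Subtract selections that omit an entire group: no parents → C(11,8) = 165; no teachers → C(11,8) = 165; no administrators → C(8,8) = 1.
Add back selections omitting two groups (i.e. drawn from a single group): C(4,8) + C(4,8) + C(7,8) = 0.
By inclusion–exclusion: 6435 − 331 + 0 = 6104.

6104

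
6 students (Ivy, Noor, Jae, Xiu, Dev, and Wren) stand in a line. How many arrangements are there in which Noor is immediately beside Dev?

240

Place the 4 others and the Noor-Dev pair as 5 objects in a line; the pair has 2 internal arrangements.
That gives 2 × 5! = 2 × 120 = 240.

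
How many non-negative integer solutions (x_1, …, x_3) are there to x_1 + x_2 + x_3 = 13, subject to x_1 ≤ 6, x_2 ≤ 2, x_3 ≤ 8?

9

Without the upper bounds there are C(15,2) = 105 ways to split 13 among 3 variables.
Subtract solutions that violate a single cap (substitute x_i' = x_i − (cap_i+1)): x_1 ≥ 7 gives C(8,2) = 28; x_2 ≥ 3 gives C(12,2) = 66; x_3 ≥ 9 gives C(6,2) = 15. Together 109.
Add back pairs where two caps are both exceeded: 10 + 0 + 3 = 13.
By inclusion–exclusion the count is 105 − 109 + 13 = 9.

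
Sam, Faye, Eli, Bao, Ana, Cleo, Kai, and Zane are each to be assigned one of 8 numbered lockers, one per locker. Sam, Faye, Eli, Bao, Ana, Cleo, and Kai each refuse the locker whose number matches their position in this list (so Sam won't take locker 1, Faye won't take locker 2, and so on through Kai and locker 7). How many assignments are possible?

16687

Let Aᵢ (for 1 ≤ i ≤ 7) be the placements that put person i in their forbidden locker. Any j of these fix j positions, leaving (8−j)! ways to fill the rest, and there are C(7,j) ways to pick which j.
By inclusion–exclusion, the number of valid placements is Σ_{j=0}^{7} (−1)^j C(7,j)·(8−j)!.
Computing: 40320 − 35280 + 15120 − 4200 + 840 − 126 + 14 − 1 = 16687.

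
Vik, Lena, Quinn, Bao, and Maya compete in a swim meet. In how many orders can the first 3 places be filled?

There are 5 choices for 1st place, 4 for 2nd, and 3 for 3rd.
That gives 5 × 4 × 3 = 60.

60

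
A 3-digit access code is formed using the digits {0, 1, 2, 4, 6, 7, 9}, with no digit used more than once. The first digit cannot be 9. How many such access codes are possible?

The first digit has 7−1 = 6 choices (anything except 9).
The remaining 2 digits are filled from the other 6 symbols without repetition: 6 × 5 = 30.
Total: 6 × 30 = 180.

180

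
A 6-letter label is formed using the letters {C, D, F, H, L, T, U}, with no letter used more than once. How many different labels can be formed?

This is a permutation of 6 out of 7: P(7,6) = 7!/1!.
That product is 7 × 6 × 5 × 4 × 3 × 2 = 5040.

5040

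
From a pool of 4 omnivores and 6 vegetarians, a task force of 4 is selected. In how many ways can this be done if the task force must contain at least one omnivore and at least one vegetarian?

Unrestricted: C(10,4) = 210 ways to pick any 4 of the 10.
Selections missing a whole group: no omnivores → C(6,4) = 15; no vegetarians → C(4,4) = 1.
Both groups omitted at once is impossible, so 210 − 16 = 194.

194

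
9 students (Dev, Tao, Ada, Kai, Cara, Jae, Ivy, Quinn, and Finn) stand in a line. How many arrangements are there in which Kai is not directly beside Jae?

Of the 9! = 362880 arrangements, those with Kai and Jae adjacent number 2 × 8! = 80640 (treat the pair as a block with 2 internal orders).
Complementary counting: 362880 − 80640 = 282240.

282240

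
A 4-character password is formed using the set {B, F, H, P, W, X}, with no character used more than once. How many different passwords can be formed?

360

Choose and order 4 of the 6 symbols: the first character has 6 options, the next 5, then 4, 3.
That product is 6 × 5 × 4 × 3 = 360.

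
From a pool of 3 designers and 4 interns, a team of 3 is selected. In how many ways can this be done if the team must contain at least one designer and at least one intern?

30

Unrestricted: C(7,3) = 35 ways to pick any 3 of the 7.
Subtract selections that omit an entire group: no designers → C(4,3) = 4; no interns → C(3,3) = 1.
Both groups omitted at once is impossible, so 35 − 5 = 30.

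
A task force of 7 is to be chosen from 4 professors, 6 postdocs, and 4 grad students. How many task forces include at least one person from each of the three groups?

3184

Unrestricted: C(14,7) = 3432 ways to pick any 7 of the 14.
Selections missing a whole group: no professors → C(10,7) = 120; no postdocs → C(8,7) = 8; no grad students → C(10,7) = 120.
Add back selections omitting two groups (i.e. drawn from a single group): C(4,7) + C(6,7) + C(4,7) = 0.
By inclusion–exclusion: 3432 − 248 + 0 = 3184.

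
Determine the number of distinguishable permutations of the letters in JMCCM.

30

Letter multiplicities in JMCCM: C×2, J×1, M×2.
So there are 5! / (2!·2!) = 30 distinguishable arrangements.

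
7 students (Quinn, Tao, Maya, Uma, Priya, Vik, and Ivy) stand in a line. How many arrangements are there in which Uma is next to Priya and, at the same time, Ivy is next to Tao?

480

Treat {Uma,Priya} as one block (2 orders) and {Ivy,Tao} as another (2 orders).
That leaves 5 units to arrange: 2 × 2 × 5! = 4 × 120 = 480.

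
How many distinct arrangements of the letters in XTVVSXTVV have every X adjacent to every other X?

Treat the 2 copies of X as a single block. The multiset to arrange is then {XX, S, T, T, V, V, V, V}, 8 items in all.
That gives (8)!/(4!·2!) = 840 arrangements.

840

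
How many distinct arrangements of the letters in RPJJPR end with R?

30

With the last slot taken by R, it remains to arrange the other 5 letters (PJJPR).
Those 5 letters have J appearing twice and P appearing twice, giving (5)!/(2!·2!) = 30.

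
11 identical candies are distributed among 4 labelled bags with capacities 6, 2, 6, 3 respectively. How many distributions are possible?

Without the upper bounds there are C(14,3) = 364 ways to split 11 among 4 bags.
Subtract solutions that violate a single cap (substitute x_i' = x_i − (cap_i+1)): x_1 ≥ 7 gives C(7,3) = 35; x_2 ≥ 3 gives C(11,3) = 165; x_3 ≥ 7 gives C(7,3) = 35; x_4 ≥ 4 gives C(10,3) = 120. Together 355.
Add back pairs where two caps are both exceeded: 4 + 0 + 1 + 4 + 35 + 1 = 45.
By inclusion–exclusion the count is 364 − 355 + 45 = 54.

54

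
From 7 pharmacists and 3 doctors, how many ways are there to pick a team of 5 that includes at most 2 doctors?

231

Split by how many doctors are chosen (0 through 2).
Sum: C(3,0)·C(7,5) + C(3,1)·C(7,4) + C(3,2)·C(7,3) = 21 + 105 + 105 = 231.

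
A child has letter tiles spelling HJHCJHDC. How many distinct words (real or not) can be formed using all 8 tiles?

HJHCJHDC has 8 letters with C appearing twice, H appearing 3 times, and J appearing twice.
So there are 8! / (3!·2!·2!) = 1680 distinguishable arrangements.

1680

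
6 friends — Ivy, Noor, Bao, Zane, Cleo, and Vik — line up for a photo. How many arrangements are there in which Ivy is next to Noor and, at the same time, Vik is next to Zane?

96

Treat {Ivy,Noor} as one block (2 orders) and {Vik,Zane} as another (2 orders).
That leaves 4 units to arrange: 2 × 2 × 4! = 4 × 24 = 96.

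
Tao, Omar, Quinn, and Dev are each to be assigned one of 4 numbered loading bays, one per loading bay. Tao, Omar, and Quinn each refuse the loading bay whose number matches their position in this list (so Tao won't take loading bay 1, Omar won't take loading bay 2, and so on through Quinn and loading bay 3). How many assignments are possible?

Let Aᵢ (for i ∈ {1, 2, 3}) be the placements that put person i in their forbidden loading bay. Any j of these fix j positions, leaving (4−j)! ways to fill the rest, and there are C(3,j) ways to pick which j.
By inclusion–exclusion, the number of valid placements is Σ_{j=0}^{3} (−1)^j C(3,j)·(4−j)!.
Computing: 24 − 18 + 6 − 1 = 11.

11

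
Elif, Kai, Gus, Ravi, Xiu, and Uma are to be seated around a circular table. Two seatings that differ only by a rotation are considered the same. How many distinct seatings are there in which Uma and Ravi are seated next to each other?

48

Glue Uma and Ravi into a block (2 internal orders). Seating 5 units around a circle gives (4)! arrangements.
So 2 × (4)! = 2 × 24 = 48.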